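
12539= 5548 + 6991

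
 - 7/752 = - 7/752 = - 0.01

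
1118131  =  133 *8407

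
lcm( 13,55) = 715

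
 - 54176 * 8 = - 433408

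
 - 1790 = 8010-9800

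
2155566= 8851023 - 6695457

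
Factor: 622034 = 2^1*  7^1*157^1*283^1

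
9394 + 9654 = 19048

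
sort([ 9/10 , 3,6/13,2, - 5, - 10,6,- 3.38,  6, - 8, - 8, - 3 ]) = [ - 10, - 8, - 8, - 5, - 3.38, - 3,  6/13, 9/10, 2,3 , 6,  6 ] 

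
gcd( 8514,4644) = 774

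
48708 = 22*2214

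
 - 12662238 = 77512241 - 90174479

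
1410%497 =416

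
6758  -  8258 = -1500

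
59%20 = 19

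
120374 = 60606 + 59768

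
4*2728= 10912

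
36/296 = 9/74 = 0.12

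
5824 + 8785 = 14609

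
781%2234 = 781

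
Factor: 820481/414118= 2^ ( - 1)*79^( - 1 )* 2621^( - 1)*820481^1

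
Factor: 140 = 2^2 * 5^1*7^1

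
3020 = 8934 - 5914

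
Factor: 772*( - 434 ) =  - 2^3*7^1* 31^1 *193^1 =-335048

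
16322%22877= 16322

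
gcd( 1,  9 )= 1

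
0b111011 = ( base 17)38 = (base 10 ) 59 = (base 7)113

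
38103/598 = 63  +  33/46 = 63.72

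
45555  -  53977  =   - 8422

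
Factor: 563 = 563^1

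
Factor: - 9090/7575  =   - 6/5 = -2^1*3^1*5^( - 1)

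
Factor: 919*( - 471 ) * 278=  -  2^1 * 3^1*139^1*157^1*919^1  =  - 120332022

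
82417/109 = 756+13/109 = 756.12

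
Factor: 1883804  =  2^2*13^1 * 17^1*2131^1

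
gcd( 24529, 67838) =1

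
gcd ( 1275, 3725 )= 25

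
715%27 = 13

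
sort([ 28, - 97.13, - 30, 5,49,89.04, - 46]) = [- 97.13, -46, - 30,5, 28,49 , 89.04 ]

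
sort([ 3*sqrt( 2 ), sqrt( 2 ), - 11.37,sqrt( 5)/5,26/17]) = [-11.37,sqrt( 5)/5,  sqrt( 2) , 26/17,  3*sqrt ( 2 )] 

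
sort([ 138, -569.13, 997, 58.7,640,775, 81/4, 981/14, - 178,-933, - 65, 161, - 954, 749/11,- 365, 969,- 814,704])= [ - 954, - 933,-814, - 569.13, - 365, - 178,-65, 81/4, 58.7, 749/11,  981/14,138, 161 , 640,704, 775, 969, 997 ]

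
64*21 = 1344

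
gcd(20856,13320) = 24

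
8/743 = 8/743 = 0.01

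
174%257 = 174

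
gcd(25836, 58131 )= 6459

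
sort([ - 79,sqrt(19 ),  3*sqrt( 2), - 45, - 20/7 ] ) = [ - 79, - 45,-20/7,  3 * sqrt(2),  sqrt(19 )]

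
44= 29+15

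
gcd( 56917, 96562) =1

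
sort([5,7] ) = [5,7 ] 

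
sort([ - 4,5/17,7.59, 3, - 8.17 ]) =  [ - 8.17, - 4,5/17, 3,  7.59]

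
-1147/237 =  - 5 + 38/237 = - 4.84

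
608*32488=19752704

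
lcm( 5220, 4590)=266220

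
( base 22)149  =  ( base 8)1105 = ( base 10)581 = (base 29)K1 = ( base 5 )4311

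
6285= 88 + 6197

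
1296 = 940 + 356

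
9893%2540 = 2273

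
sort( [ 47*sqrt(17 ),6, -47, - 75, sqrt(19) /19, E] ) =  [ -75, - 47 , sqrt (19) /19,E, 6 , 47*sqrt( 17)] 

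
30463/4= 30463/4 = 7615.75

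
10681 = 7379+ 3302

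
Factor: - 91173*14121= - 3^4  *  523^1*30391^1 = - 1287453933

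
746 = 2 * 373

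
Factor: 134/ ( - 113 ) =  -2^1*67^1*113^(- 1)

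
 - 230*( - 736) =169280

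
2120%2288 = 2120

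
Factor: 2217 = 3^1*739^1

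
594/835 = 594/835 = 0.71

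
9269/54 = 9269/54 = 171.65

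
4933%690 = 103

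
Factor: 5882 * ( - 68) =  - 399976 = - 2^3*17^2 * 173^1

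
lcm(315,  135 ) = 945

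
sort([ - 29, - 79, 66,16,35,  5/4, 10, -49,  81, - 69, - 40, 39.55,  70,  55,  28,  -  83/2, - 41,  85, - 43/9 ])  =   [ - 79,-69, - 49,-83/2,-41, - 40, - 29, - 43/9,5/4,10,  16, 28,  35, 39.55 , 55,66 , 70, 81,85]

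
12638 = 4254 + 8384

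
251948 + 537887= 789835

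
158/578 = 79/289=0.27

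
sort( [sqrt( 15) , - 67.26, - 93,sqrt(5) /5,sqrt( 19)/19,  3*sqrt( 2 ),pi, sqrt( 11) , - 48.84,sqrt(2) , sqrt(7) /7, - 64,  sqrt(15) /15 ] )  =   [ - 93,  -  67.26, - 64, - 48.84,sqrt( 19 )/19, sqrt( 15) /15,sqrt(7) /7,sqrt( 5)/5, sqrt(2),pi, sqrt(11),sqrt( 15),3*sqrt(2)]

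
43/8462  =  43/8462= 0.01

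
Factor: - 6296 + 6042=  -  2^1*127^1 = - 254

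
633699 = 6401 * 99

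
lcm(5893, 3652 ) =259292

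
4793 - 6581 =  - 1788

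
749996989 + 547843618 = 1297840607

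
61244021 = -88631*( - 691)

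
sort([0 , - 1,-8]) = [ - 8,  -  1 , 0] 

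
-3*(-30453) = 91359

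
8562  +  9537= 18099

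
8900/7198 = 4450/3599 = 1.24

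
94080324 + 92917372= 186997696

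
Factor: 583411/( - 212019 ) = - 3^ ( - 1)*29^( - 1) * 47^1*2437^ ( - 1) * 12413^1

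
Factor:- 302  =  -2^1 * 151^1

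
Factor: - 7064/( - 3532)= 2 = 2^1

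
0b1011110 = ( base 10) 94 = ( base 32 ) 2u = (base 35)2o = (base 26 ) 3g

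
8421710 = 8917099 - 495389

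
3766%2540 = 1226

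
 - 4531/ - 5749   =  4531/5749 = 0.79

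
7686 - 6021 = 1665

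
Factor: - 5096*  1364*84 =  - 583879296 = - 2^7*3^1*7^3*11^1*13^1*31^1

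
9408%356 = 152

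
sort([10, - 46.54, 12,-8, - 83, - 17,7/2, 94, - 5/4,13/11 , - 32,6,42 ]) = [ - 83, - 46.54, - 32, - 17, - 8,-5/4,13/11,7/2,6, 10,12, 42,94 ] 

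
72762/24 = 3031 + 3/4 = 3031.75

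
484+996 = 1480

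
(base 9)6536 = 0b1001011001100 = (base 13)2262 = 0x12CC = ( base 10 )4812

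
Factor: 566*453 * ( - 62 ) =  - 15896676=-2^2*3^1*31^1 * 151^1*283^1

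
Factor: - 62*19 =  -1178 = - 2^1*19^1*31^1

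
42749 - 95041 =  - 52292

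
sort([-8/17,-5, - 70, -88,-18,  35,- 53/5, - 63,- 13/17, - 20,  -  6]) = [ - 88,  -  70, - 63,-20, - 18, - 53/5, -6, - 5,-13/17, - 8/17,35 ] 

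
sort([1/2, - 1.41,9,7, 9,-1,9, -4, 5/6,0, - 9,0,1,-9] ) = [ - 9,-9, - 4,-1.41, - 1,0,  0,1/2,5/6,1,7,9, 9,9] 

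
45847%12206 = 9229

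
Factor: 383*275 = 105325 = 5^2*11^1*383^1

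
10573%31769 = 10573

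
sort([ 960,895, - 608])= [ - 608,895, 960]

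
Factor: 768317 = 11^1*69847^1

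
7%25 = 7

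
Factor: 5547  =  3^1 * 43^2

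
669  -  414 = 255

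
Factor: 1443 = 3^1*13^1*37^1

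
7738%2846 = 2046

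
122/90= 1+16/45 = 1.36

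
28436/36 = 7109/9 = 789.89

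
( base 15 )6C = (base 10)102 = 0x66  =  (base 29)3f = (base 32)36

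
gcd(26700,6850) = 50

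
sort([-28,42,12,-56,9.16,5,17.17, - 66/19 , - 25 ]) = [ - 56, - 28, - 25, - 66/19,5,9.16,  12, 17.17, 42]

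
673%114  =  103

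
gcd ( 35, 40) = 5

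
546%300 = 246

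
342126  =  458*747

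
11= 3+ 8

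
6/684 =1/114 = 0.01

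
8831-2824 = 6007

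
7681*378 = 2903418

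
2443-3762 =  - 1319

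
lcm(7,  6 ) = 42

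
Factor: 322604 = 2^2*80651^1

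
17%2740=17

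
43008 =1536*28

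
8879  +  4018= 12897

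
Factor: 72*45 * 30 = 2^4*3^5*5^2 = 97200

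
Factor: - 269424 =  - 2^4*3^2*1871^1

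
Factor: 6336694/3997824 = 3168347/1998912 = 2^(-6 )*3^(-1 )*  7^1*13^1*29^(-1) * 37^1*359^(-1)*941^1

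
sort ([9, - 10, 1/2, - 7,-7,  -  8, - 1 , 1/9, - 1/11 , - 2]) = [ - 10,  -  8, - 7, - 7, - 2,-1, - 1/11,1/9,1/2, 9 ]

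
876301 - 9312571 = - 8436270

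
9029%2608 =1205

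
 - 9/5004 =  - 1 + 555/556=- 0.00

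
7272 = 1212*6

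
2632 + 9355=11987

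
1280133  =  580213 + 699920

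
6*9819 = 58914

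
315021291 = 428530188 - 113508897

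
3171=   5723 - 2552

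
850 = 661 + 189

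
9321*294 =2740374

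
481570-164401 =317169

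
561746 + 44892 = 606638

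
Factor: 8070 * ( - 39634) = - 319846380 = - 2^2*3^1*5^1*7^1 * 19^1*149^1*269^1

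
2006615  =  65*30871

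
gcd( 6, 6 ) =6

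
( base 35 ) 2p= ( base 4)1133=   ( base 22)47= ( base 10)95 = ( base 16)5f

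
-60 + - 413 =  - 473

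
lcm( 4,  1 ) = 4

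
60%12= 0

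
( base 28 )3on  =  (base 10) 3047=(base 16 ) be7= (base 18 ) 975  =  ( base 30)3BH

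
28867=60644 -31777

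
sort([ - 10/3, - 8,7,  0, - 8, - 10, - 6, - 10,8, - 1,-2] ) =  [ - 10, - 10, - 8, -8, - 6, - 10/3, - 2, - 1,0,7 , 8]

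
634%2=0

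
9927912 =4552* 2181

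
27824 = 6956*4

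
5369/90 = 5369/90 = 59.66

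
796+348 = 1144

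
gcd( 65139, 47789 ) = 1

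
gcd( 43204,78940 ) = 4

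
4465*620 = 2768300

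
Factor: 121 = 11^2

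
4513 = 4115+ 398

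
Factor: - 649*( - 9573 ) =3^1*11^1*59^1*3191^1  =  6212877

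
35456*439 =15565184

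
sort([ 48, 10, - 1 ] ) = [ - 1,  10, 48]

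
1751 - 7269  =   - 5518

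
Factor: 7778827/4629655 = 5^(-1 )*7^1*881^ ( - 1 )*1013^1*1051^( - 1)*1097^1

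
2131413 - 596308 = 1535105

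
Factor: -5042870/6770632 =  - 2521435/3385316 =- 2^( - 2 )*5^1 * 7^1 * 11^( -1) * 47^ ( - 1)*61^1*1181^1 * 1637^( - 1)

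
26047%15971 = 10076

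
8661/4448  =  1+4213/4448 = 1.95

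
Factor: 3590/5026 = 5/7 = 5^1*7^( - 1)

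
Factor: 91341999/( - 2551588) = -2^( - 2 ) *3^5*7^1 *13^( - 1)*49069^ (  -  1) * 53699^1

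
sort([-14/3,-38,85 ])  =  [-38, - 14/3,85 ]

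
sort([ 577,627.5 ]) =[577 , 627.5]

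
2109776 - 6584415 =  - 4474639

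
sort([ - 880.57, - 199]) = [ - 880.57,  -  199]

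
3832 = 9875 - 6043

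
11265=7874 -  - 3391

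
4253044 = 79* 53836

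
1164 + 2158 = 3322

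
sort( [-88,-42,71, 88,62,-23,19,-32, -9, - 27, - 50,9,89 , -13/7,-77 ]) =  [-88,-77 ,-50, - 42,-32,-27, - 23,-9,-13/7,  9,19, 62,71,88, 89 ] 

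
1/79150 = 1/79150 = 0.00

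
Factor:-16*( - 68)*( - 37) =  - 40256 = - 2^6 * 17^1  *  37^1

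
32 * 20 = 640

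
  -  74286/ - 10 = 7428 + 3/5 = 7428.60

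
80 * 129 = 10320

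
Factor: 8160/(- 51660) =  - 136/861 = - 2^3*3^(-1)*7^( -1)*17^1*41^ ( - 1) 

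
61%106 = 61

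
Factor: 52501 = 52501^1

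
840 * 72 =60480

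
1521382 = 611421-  - 909961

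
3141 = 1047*3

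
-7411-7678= - 15089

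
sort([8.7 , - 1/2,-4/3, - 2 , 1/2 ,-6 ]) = [ - 6, - 2, - 4/3, - 1/2 , 1/2, 8.7] 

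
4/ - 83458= - 2/41729=-0.00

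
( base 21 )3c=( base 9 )83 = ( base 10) 75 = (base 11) 69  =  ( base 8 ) 113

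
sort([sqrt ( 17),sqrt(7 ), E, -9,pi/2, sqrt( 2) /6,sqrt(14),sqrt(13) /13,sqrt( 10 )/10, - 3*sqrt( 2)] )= [ - 9, - 3*sqrt(2),sqrt( 2 )/6,sqrt(13)/13,sqrt(10) /10, pi/2,sqrt(7), E,sqrt(14), sqrt( 17 )] 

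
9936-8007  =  1929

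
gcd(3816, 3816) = 3816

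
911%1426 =911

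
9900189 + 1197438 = 11097627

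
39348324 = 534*73686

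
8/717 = 8/717= 0.01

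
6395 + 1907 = 8302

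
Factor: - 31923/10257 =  - 3^1*13^( - 1)*263^( - 1)*3547^1 =- 10641/3419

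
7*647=4529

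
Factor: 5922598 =2^1 *11^1*269209^1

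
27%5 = 2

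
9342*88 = 822096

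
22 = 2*11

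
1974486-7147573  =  - 5173087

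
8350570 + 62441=8413011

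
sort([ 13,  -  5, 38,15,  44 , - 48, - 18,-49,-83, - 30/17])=[ - 83,  -  49,  -  48 ,  -  18,  -  5 , - 30/17,13, 15,38,44 ] 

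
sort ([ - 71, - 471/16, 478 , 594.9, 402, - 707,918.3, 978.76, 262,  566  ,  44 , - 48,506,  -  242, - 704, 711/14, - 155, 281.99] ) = [ - 707, - 704, - 242, - 155, - 71, - 48, - 471/16, 44, 711/14,262, 281.99, 402 , 478, 506,  566,594.9, 918.3,978.76]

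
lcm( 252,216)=1512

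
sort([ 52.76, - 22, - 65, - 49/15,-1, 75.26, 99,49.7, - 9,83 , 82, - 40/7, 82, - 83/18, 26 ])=[ - 65, - 22, - 9, - 40/7, - 83/18,- 49/15,-1,26,  49.7 , 52.76,  75.26, 82,82, 83,99 ]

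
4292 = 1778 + 2514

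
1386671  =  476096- - 910575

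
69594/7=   9942 = 9942.00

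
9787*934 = 9141058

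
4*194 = 776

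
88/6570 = 44/3285 = 0.01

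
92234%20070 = 11954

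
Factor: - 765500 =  - 2^2 * 5^3*1531^1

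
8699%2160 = 59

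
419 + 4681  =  5100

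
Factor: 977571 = 3^2*7^1*59^1*263^1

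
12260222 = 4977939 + 7282283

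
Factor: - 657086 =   -  2^1*328543^1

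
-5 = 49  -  54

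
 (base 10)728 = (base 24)168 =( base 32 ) MO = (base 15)338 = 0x2d8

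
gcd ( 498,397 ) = 1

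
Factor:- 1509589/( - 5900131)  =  37^( - 1)*159463^( -1)*1509589^1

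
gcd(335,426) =1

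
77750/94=827 + 6/47 = 827.13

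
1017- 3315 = -2298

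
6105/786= 7 + 201/262 = 7.77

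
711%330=51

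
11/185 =11/185= 0.06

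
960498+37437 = 997935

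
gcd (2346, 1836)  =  102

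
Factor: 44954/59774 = 91/121   =  7^1*11^( - 2)*13^1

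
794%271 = 252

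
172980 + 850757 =1023737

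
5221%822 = 289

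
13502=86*157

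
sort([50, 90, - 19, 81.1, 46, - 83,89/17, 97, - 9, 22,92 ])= [ - 83, - 19, - 9, 89/17, 22, 46, 50, 81.1, 90,92, 97] 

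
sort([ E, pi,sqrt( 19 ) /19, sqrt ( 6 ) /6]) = [sqrt ( 19)/19,sqrt (6 )/6  ,  E, pi] 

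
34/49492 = 17/24746 = 0.00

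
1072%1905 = 1072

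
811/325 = 2 + 161/325 = 2.50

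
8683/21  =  413 + 10/21 = 413.48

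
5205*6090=31698450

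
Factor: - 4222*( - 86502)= 365211444= 2^2*3^1 * 13^1 * 1109^1*2111^1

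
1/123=1/123 = 0.01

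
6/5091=2/1697 =0.00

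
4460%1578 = 1304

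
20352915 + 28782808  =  49135723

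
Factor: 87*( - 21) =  - 1827  =  - 3^2 * 7^1*29^1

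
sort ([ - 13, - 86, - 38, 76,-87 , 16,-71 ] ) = [-87,- 86, - 71, - 38, - 13,  16, 76 ] 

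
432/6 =72=72.00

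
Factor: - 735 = - 3^1* 5^1* 7^2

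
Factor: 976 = 2^4*61^1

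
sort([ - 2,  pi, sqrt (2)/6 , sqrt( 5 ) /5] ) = [- 2 , sqrt(2 )/6, sqrt(5)/5, pi] 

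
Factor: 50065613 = 13^1*163^1*23627^1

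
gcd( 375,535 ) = 5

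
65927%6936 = 3503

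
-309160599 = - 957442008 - - 648281409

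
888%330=228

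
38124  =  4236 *9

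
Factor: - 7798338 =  - 2^1* 3^2*433241^1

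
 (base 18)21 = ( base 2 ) 100101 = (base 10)37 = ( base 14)29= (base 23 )1E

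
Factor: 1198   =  2^1*599^1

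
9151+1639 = 10790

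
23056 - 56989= - 33933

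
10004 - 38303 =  - 28299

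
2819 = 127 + 2692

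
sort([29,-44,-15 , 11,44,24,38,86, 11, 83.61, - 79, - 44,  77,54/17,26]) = [ - 79,-44, - 44, - 15,54/17,11,  11,24,26,29, 38,44, 77,83.61,86] 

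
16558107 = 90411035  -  73852928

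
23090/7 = 3298+4/7 = 3298.57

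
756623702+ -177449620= 579174082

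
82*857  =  70274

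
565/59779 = 565/59779= 0.01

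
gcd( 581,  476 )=7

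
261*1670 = 435870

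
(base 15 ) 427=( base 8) 1651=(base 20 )26H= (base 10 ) 937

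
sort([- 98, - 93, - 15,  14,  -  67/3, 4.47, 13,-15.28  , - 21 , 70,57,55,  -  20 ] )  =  [ - 98, - 93 ,- 67/3,-21 , - 20,-15.28, - 15,4.47 , 13,  14, 55, 57,70] 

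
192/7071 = 64/2357 = 0.03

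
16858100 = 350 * 48166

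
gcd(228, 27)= 3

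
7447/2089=3  +  1180/2089  =  3.56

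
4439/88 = 50 + 39/88 =50.44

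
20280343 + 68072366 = 88352709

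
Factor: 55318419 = 3^2*13^1 * 431^1*1097^1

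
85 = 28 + 57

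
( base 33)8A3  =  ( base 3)110102000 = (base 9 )13360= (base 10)9045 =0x2355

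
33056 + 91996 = 125052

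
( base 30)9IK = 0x21D4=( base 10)8660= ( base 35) 72F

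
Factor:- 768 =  - 2^8*3^1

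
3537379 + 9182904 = 12720283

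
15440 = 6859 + 8581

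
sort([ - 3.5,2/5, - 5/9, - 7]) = [ - 7, - 3.5, - 5/9,2/5]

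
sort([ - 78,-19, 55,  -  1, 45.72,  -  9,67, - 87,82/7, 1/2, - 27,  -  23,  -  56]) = [  -  87,-78,-56,  -  27, - 23,- 19, -9, - 1, 1/2,82/7, 45.72,55,  67 ]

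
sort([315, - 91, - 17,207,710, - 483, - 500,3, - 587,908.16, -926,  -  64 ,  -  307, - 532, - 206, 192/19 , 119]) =[ -926, - 587, - 532 , - 500, - 483, - 307, - 206,  -  91,-64,- 17,3, 192/19,119,207, 315,710,908.16] 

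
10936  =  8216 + 2720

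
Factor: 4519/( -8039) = -4519^1*8039^( - 1 ) 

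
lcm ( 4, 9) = 36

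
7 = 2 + 5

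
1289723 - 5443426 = - 4153703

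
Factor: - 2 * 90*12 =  - 2^4*3^3*5^1 = - 2160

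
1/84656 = 1/84656 = 0.00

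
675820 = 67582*10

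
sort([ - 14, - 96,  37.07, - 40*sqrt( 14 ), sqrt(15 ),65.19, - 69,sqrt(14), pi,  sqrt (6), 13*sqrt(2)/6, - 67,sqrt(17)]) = [ - 40*sqrt(14) ,  -  96, - 69, - 67 , - 14 , sqrt(6),13*sqrt(2 ) /6,pi, sqrt( 14),sqrt(15), sqrt(17 ),37.07,  65.19 ] 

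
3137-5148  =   - 2011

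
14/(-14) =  - 1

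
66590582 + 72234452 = 138825034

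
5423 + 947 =6370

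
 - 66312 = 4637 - 70949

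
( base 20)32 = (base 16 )3e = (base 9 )68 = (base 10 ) 62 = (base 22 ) 2I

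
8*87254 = 698032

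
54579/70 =7797/10 = 779.70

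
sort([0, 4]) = [0, 4 ]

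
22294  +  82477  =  104771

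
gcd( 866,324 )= 2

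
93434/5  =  93434/5 = 18686.80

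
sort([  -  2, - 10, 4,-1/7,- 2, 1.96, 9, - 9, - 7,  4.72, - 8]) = [ - 10,  -  9,-8, - 7, - 2,- 2, - 1/7, 1.96, 4, 4.72,  9] 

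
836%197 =48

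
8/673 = 8/673 = 0.01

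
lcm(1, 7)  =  7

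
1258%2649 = 1258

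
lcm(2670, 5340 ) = 5340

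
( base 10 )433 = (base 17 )188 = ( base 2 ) 110110001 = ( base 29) er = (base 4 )12301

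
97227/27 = 3601 = 3601.00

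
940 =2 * 470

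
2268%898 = 472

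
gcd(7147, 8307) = 1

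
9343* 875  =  8175125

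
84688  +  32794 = 117482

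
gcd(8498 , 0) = 8498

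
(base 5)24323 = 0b11100101110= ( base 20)4BI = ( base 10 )1838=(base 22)3HC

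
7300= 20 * 365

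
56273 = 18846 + 37427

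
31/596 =31/596 = 0.05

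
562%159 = 85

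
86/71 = 86/71 =1.21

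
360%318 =42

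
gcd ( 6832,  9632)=112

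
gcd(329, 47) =47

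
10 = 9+1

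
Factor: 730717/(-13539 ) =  - 3^(-1)*13^1*4513^( - 1)*56209^1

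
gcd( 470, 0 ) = 470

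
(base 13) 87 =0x6f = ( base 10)111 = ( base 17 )69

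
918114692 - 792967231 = 125147461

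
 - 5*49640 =  -  248200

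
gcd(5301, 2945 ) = 589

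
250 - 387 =-137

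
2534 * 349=884366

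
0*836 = 0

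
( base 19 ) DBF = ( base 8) 11465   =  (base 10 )4917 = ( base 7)20223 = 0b1001100110101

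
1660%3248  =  1660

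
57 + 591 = 648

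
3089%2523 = 566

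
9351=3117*3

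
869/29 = 29 + 28/29= 29.97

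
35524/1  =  35524= 35524.00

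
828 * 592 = 490176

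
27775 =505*55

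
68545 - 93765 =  - 25220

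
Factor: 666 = 2^1*3^2*37^1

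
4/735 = 4/735 = 0.01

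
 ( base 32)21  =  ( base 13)50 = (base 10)65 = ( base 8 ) 101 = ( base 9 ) 72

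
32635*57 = 1860195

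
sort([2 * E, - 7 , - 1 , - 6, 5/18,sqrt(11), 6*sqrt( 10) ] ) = [ - 7, - 6 ,-1,5/18, sqrt ( 11 ), 2*E,6*sqrt( 10) ]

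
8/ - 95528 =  - 1/11941 = - 0.00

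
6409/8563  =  6409/8563= 0.75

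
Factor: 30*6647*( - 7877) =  - 2^1*3^1 * 5^1 *17^2*23^1*7877^1 = - 1570752570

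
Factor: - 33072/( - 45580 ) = 2^2*3^1*5^( - 1)*13^1 * 43^ (  -  1 ) = 156/215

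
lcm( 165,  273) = 15015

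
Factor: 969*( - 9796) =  - 9492324= -2^2*3^1*17^1*19^1*31^1*79^1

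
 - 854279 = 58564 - 912843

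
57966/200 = 289 + 83/100 =289.83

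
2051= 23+2028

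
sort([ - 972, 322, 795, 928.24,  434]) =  [ - 972,322, 434 , 795, 928.24 ] 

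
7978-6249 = 1729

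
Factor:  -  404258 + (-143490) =-547748= - 2^2  *  37^1*3701^1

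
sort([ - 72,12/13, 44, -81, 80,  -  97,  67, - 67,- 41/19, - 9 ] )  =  [ -97, - 81, - 72,  -  67,-9,  -  41/19,12/13,  44, 67,80]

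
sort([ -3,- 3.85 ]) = [-3.85, - 3]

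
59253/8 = 59253/8 = 7406.62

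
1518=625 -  - 893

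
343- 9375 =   -  9032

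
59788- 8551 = 51237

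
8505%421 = 85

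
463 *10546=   4882798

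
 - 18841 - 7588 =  - 26429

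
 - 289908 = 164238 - 454146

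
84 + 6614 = 6698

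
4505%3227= 1278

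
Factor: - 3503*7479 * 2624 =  - 68746010688= - 2^6*3^3*31^1*41^1*113^1 * 277^1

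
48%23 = 2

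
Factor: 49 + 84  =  133 = 7^1*19^1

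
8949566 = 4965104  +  3984462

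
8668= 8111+557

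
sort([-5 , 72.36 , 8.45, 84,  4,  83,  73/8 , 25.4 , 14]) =[ - 5,4, 8.45,73/8, 14,25.4, 72.36, 83 , 84 ]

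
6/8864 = 3/4432=0.00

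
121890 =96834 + 25056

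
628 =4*157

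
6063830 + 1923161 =7986991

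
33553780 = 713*47060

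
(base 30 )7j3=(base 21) FC6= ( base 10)6873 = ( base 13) 3189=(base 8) 15331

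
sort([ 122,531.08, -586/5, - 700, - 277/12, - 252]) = [- 700, - 252, - 586/5 , - 277/12,  122, 531.08]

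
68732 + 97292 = 166024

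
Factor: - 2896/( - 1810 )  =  2^3*5^( - 1)  =  8/5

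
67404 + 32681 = 100085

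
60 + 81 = 141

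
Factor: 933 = 3^1 * 311^1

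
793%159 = 157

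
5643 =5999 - 356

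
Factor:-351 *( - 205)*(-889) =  - 63967995 = - 3^3*5^1*7^1*13^1*41^1*127^1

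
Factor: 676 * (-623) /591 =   -  421148/591 = - 2^2*3^( - 1)*7^1 * 13^2*89^1* 197^ ( - 1)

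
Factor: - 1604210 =-2^1*5^1 *59^1*2719^1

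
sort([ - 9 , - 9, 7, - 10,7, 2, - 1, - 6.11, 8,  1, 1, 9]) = [ - 10, - 9,- 9,-6.11 , - 1,1, 1, 2, 7, 7, 8, 9 ]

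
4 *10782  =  43128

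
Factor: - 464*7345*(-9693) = 33034519440 = 2^4*3^3*5^1*13^1*29^1*113^1*359^1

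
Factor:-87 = - 3^1*29^1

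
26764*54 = 1445256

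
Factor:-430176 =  - 2^5*3^1*4481^1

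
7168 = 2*3584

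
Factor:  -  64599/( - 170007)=353^1*929^( - 1 )=353/929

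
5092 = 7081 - 1989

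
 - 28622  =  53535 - 82157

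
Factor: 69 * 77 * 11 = 58443 = 3^1*7^1  *11^2*23^1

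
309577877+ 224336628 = 533914505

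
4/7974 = 2/3987 = 0.00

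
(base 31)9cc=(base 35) 7D3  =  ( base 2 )10001101001001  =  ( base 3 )110101120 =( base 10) 9033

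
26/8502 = 1/327 = 0.00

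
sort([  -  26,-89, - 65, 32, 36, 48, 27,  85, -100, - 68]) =[-100,- 89, - 68, - 65,- 26,  27, 32 , 36, 48, 85 ]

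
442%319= 123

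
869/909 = 869/909= 0.96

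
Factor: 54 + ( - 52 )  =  2=2^1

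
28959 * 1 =28959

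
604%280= 44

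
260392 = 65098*4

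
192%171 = 21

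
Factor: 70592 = 2^6*1103^1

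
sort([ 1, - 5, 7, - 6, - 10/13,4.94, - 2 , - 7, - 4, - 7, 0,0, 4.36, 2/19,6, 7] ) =[ - 7,-7, - 6, - 5,- 4  , - 2, - 10/13,0, 0, 2/19, 1,  4.36, 4.94, 6, 7,7 ] 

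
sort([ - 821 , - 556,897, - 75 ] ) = [ - 821,-556, - 75,897 ] 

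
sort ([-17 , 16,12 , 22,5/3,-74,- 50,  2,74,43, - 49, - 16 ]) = [-74, - 50, - 49,  -  17,-16, 5/3, 2,12,16, 22, 43,74] 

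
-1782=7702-9484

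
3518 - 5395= - 1877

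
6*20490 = 122940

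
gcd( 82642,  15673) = 7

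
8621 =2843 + 5778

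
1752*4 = 7008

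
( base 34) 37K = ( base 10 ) 3726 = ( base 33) 3DU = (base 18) B90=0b111010001110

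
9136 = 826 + 8310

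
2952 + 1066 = 4018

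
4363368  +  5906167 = 10269535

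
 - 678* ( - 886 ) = 600708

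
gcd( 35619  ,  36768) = 1149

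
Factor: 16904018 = 2^1 * 17^1 * 497177^1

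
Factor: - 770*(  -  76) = 58520 = 2^3*5^1*7^1 * 11^1 * 19^1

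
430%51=22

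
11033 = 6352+4681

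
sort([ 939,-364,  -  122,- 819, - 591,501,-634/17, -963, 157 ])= [ - 963, - 819, - 591, - 364, - 122, - 634/17, 157,501,939 ] 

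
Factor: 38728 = 2^3*47^1*103^1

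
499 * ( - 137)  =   - 68363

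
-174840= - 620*282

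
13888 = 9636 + 4252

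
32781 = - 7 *( - 4683) 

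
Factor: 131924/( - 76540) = - 767/445 = - 5^( - 1)* 13^1*59^1*89^( - 1 ) 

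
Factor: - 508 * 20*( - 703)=2^4*5^1*19^1*37^1 * 127^1 = 7142480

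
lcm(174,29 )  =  174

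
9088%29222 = 9088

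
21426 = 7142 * 3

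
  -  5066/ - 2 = 2533 + 0/1 = 2533.00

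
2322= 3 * 774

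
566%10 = 6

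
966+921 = 1887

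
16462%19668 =16462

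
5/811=5/811 = 0.01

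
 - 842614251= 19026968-861641219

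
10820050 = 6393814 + 4426236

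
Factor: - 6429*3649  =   - 23459421= - 3^1*41^1* 89^1*2143^1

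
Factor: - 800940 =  -2^2*3^1*5^1*7^1*1907^1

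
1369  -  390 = 979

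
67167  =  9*7463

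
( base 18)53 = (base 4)1131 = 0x5D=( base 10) 93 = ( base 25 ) 3i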